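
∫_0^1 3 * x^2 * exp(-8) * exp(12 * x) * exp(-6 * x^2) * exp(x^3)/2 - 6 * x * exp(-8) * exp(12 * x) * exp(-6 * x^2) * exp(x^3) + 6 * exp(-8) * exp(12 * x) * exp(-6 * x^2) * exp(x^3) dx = -exp(-8)/2 + exp(-1)/2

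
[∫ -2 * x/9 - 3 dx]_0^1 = -28/9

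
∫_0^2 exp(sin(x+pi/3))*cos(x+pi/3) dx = -exp(sqrt(3)/2) + exp(sin(pi/3 + 2))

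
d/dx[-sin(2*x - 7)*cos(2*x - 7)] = -2*cos(4*x - 14)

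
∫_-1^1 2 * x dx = 0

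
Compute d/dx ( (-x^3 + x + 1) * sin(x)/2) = -x^3*cos(x)/2 - 3*x^2*sin(x)/2 + x*cos(x)/2 + sin(x)/2 + cos(x)/2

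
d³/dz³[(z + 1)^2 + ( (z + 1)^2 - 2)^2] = 24*z + 24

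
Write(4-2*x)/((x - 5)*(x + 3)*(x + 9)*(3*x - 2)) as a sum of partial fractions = -72/(4147*(3*x - 2)) - 11/(1218*(x + 9)) + 5/(264*(x + 3)) - 3/(728*(x - 5))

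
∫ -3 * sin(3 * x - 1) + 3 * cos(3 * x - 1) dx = sqrt(2)*cos(-3*x + pi/4 + 1) + C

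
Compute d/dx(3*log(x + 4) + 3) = 3/(x + 4)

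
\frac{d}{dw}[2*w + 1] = 2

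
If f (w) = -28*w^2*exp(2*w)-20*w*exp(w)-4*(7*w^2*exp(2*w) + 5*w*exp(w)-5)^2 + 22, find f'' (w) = -3136*w^4*exp(4*w) - 6272*w^3*exp(4*w) - 2520*w^3*exp(3*w) - 2352*w^2*exp(4*w) - 5040*w^2*exp(3*w) + 608*w^2*exp(2*w) - 1680*w*exp(3*w) + 1216*w*exp(2*w) + 180*w*exp(w) + 304*exp(2*w) + 360*exp(w)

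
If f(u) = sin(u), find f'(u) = cos(u)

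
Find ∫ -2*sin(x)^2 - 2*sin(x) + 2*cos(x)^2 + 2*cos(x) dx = (sqrt(2)*sin(x + pi/4) + 1)^2 + C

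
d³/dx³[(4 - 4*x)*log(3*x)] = (4*x + 8)/x^3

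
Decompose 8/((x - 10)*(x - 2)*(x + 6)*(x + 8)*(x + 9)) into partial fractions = 8/(627*(x + 9)) - 1/(45*(x + 8)) + 1/(96*(x + 6)) - 1/(880*(x - 2)) + 1/(5472*(x - 10))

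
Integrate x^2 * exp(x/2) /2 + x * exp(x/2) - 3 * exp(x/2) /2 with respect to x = (x - 1)^2*exp(x/2) + C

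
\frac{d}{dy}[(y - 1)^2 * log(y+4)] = (2*y^2*log(y + 4) + y^2 + 6*y*log(y + 4) - 2*y - 8*log(y + 4) + 1)/(y + 4)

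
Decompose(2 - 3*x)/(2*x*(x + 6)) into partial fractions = -5/(3*(x + 6)) + 1/(6*x)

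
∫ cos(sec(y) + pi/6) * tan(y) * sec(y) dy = sin(sec(y) + pi/6) + C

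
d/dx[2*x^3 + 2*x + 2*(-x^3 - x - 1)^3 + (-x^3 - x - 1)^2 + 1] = -18*x^8 - 42*x^6 - 30*x^5 - 30*x^4 - 40*x^3 - 12*x^2 - 10*x - 2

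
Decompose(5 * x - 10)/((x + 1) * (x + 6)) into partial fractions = 8/(x + 6) - 3/(x + 1)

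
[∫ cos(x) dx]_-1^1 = 2*sin(1)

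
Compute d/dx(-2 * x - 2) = -2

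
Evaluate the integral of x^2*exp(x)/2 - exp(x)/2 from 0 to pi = -1/2 + (-1 + pi)^2*exp(pi)/2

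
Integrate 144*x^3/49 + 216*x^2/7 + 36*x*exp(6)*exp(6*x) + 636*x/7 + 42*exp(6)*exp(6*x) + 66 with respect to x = -6*x^2/7 - 6*x + 6*(x + 1)*exp(6*x + 6) + 36*(x^2 + 7*x + 7)^2/49 + C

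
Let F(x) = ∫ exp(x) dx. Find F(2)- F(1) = -E + exp(2)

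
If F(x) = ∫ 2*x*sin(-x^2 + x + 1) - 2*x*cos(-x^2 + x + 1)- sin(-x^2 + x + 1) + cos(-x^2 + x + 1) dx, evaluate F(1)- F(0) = 0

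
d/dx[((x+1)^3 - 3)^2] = 6*x^5 + 30*x^4 + 60*x^3 + 42*x^2 - 6*x - 12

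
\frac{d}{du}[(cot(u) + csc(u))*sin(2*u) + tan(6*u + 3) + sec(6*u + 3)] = -sin(2*u)*cot(u)^2 - sin(2*u) + 2*cos(2*u)*cot(u) + 2*cos(2*u)*csc(u) + 6*tan(6*u + 3)^2 + 6*tan(6*u + 3)*sec(6*u + 3) + 6 - 2*cos(u)^2/sin(u)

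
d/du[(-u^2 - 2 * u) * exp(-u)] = (u^2 - 2)*exp(-u)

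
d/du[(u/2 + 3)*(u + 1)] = u + 7/2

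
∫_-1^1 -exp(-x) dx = -E + exp(-1)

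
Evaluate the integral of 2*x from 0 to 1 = 1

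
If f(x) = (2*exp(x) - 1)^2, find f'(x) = 8*exp(2*x) - 4*exp(x)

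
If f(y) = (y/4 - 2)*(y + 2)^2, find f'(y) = 3*y^2/4 - 2*y - 7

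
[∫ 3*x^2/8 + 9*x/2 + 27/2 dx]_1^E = -343/8 + (E/2 + 3)^3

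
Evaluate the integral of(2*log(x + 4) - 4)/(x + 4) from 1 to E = -(-2 + log(5))^2 + (-2 + log(E + 4))^2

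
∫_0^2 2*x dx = 4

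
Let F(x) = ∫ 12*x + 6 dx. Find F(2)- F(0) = 36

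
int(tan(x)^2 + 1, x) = tan(x) + C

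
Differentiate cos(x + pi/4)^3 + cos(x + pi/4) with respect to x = -7*sin(x + pi/4)/4 - 3*cos(3*x + pi/4)/4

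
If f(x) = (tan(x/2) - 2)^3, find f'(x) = 3*(tan(x/2) - 2)^2/(2*cos(x/2)^2)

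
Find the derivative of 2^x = 2^x*log(2)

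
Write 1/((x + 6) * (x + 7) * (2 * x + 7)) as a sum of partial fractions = 4/(35*(2*x + 7)) + 1/(7*(x + 7)) - 1/(5*(x + 6))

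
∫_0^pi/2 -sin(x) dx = -1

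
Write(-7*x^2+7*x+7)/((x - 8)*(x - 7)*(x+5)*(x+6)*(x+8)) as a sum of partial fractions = -497/(1440*(x + 8)) + 41/(52*(x + 6)) - 203/(468*(x + 5)) + 287/(2340*(x - 7)) - 55/(416*(x - 8))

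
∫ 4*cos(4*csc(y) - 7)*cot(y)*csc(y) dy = -sin(4*csc(y) - 7) + C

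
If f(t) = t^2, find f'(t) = 2*t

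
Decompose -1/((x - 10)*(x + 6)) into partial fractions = 1/(16*(x + 6)) - 1/(16*(x - 10))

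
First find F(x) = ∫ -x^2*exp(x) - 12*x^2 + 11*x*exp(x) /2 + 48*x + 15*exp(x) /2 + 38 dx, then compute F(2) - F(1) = -13*E/2 + 11*exp(2) + 82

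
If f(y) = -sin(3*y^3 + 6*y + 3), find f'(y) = -3*(3*y^2 + 2)*cos(3*y^3 + 6*y + 3)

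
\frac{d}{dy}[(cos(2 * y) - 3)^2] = 12*sin(2*y) - 2*sin(4*y)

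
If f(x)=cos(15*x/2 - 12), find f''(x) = -225*cos(15*x/2 - 12)/4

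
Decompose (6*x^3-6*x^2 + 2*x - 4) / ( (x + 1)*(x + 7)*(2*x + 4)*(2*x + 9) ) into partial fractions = -109/(7*(2*x + 9)) + 79/(10*(x + 7)) + 8/(5*(x + 2)) - 3/(14*(x + 1))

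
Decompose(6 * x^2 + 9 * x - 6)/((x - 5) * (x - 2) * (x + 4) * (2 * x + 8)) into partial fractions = -2/(9*(x + 4)) + 1/(2*(x + 4)^2) - 1/(6*(x - 2)) + 7/(18*(x - 5))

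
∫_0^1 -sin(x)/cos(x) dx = log(cos(1))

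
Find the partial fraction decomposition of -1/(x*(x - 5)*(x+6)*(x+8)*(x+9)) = -1/(378*(x + 9)) + 1/(208*(x + 8)) - 1/(396*(x + 6)) - 1/(10010*(x - 5)) + 1/(2160*x)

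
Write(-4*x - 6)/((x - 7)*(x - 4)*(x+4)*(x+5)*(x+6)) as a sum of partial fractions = 9/(130*(x + 6)) - 7/(54*(x + 5)) + 5/(88*(x + 4)) + 11/(1080*(x - 4)) - 17/(2574*(x - 7))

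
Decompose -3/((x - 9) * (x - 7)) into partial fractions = 3/(2*(x - 7)) - 3/(2*(x - 9))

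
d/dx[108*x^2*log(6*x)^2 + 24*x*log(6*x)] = 216*x*log(x)^2 + 216*x*log(x) + 432*x*log(6)*log(x) + 216*x*log(6) + 216*x*log(6)^2 + 24*log(x) + 24 + 24*log(6)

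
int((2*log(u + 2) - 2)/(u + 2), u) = (log(u + 2) - 1)^2 + C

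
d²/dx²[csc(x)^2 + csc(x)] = (-1 - 4/sin(x) + 2/sin(x)^2 + 6/sin(x)^3)/sin(x)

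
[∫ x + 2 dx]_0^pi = -2 + (2 + pi)^2/2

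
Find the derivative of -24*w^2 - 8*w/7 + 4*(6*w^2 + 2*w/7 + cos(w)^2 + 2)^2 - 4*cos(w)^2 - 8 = 576*w^3 - 48*w^2*sin(2*w) + 288*w^2/7 - 16*w*sin(2*w)/7 + 96*w*cos(w)^2 + 7088*w/49 - 16*sin(w)*cos(w)^3 - 12*sin(2*w) + 16*cos(w)^2/7 + 24/7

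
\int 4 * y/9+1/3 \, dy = 2*y^2/9 + y/3 + C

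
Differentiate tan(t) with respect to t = cos(t)^(-2)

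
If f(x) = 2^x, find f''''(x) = 2^x*log(2)^4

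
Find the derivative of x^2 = 2*x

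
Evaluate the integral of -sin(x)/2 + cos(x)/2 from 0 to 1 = -1/2 + cos(1)/2 + sin(1)/2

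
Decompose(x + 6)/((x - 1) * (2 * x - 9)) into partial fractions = 3/(2*x - 9) - 1/(x - 1)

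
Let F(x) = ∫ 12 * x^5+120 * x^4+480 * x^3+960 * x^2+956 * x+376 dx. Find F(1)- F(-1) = 1440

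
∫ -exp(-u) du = exp(-u) + C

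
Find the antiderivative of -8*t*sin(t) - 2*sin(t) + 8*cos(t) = (8*t + 2)*cos(t) + C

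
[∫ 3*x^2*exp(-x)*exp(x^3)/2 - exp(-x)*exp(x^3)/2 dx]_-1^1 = 0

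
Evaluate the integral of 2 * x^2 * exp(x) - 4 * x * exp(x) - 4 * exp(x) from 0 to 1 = -2*E - 4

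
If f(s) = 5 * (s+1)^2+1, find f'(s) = 10*s + 10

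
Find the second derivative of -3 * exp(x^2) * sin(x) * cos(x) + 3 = 3*(-2*x^2*sin(2*x) - 4*x*cos(2*x) + sin(2*x))*exp(x^2)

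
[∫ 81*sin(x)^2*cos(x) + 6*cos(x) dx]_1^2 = -27*sin(1)^3 - 6*sin(1) + 6*sin(2) + 27*sin(2)^3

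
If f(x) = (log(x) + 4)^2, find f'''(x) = (4*log(x) + 10)/x^3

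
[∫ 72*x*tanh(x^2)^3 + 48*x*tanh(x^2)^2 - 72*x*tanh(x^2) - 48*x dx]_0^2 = -24*tanh(4) - 18*tanh(4)^2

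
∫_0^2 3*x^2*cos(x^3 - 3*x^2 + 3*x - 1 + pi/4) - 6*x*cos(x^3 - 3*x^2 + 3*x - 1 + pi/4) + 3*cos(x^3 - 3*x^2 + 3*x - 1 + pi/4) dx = sqrt(2)*sin(1)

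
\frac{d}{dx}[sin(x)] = cos(x)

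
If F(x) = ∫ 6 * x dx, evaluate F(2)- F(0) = 12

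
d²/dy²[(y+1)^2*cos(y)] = -y^2*cos(y) - 4*y*sin(y) - 2*y*cos(y) - 4*sin(y) + cos(y)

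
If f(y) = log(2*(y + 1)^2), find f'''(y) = 4/(y^3 + 3*y^2 + 3*y + 1)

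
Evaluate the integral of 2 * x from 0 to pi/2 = pi^2/4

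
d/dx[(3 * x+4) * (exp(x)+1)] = 3*x*exp(x) + 7*exp(x) + 3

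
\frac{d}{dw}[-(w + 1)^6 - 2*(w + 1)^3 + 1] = -6*w^5 - 30*w^4 - 60*w^3 - 66*w^2 - 42*w - 12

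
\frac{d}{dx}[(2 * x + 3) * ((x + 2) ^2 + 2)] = 6*x^2 + 22*x + 24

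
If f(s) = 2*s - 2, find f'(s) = 2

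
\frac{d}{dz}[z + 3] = 1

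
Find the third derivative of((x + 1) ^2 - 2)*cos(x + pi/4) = x^2*sin(x + pi/4) + 2*x*sin(x + pi/4) - 6*x*cos(x + pi/4) - 7*sin(x + pi/4) - 6*cos(x + pi/4)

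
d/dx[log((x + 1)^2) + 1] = 2/(x + 1)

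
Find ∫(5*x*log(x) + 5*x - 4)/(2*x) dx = (5*x - 4)*log(x)/2 + C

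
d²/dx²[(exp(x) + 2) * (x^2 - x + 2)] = x^2*exp(x) + 3*x*exp(x) + 2*exp(x) + 4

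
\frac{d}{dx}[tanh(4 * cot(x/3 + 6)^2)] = 8*(tanh(4 - 4/sin(x/3 + 6)^2)^2 - 1)*cos(x/3 + 6)/(3*sin(x/3 + 6)^3)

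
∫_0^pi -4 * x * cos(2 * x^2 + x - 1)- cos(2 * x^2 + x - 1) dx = -sin(1) - sin(1 - 2*pi^2)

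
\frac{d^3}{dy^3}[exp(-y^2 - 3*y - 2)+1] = (-8*y^3 - 36*y^2 - 42*y - 9)*exp(-y^2 - 3*y - 2)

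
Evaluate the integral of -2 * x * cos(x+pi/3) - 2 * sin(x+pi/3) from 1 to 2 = -4*sin(pi/3 + 2) + 2*sin(1 + pi/3)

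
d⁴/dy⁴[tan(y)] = 24*tan(y)^5 + 40*tan(y)^3 + 16*tan(y)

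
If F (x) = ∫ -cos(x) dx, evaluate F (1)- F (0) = -sin(1)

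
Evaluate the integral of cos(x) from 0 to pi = 0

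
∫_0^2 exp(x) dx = -1 + exp(2)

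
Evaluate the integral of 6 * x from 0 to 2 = 12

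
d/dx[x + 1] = 1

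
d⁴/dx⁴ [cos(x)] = cos(x)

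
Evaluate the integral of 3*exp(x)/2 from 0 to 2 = -3/2 + 3*exp(2)/2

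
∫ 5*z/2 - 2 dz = 5*z^2/4 - 2*z + C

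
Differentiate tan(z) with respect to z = cos(z)^(-2)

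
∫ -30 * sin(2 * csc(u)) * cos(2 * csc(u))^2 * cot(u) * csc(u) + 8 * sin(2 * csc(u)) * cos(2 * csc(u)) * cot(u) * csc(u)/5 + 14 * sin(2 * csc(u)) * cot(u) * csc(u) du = (-25*cos(2*csc(u))^2 + 2*cos(2*csc(u)) + 35)*cos(2*csc(u))/5 + C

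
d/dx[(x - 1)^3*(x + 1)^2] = 5*x^4 - 4*x^3 - 6*x^2 + 4*x + 1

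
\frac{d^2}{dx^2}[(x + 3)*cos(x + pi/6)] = -x*cos(x + pi/6) - 2*sin(x + pi/6) - 3*cos(x + pi/6)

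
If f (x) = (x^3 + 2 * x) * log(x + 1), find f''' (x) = (6*x^3*log(x + 1) + 11*x^3 + 18*x^2*log(x + 1) + 27*x^2 + 18*x*log(x + 1) + 16*x + 6*log(x + 1) - 6)/(x^3 + 3*x^2 + 3*x + 1)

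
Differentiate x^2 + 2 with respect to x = 2*x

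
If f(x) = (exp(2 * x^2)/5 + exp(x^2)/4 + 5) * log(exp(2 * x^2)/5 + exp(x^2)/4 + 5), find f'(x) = 4*x*exp(2*x^2)*log(exp(2*x^2)/5 + exp(x^2)/4 + 5)/5 + 4*x*exp(2*x^2)/5 + x*exp(x^2)*log(exp(2*x^2)/5 + exp(x^2)/4 + 5)/2 + x*exp(x^2)/2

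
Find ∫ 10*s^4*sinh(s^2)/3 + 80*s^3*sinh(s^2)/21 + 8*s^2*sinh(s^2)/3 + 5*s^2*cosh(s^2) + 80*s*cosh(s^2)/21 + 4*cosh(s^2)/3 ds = s*(35*s^2 + 40*s + 28)*cosh(s^2)/21 + C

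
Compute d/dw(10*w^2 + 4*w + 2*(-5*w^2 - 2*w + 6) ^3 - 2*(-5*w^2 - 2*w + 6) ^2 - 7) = -1500*w^5 - 1500*w^4 + 2920*w^3 + 1992*w^2 - 1628*w - 380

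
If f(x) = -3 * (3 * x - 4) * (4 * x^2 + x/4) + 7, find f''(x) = 183/2 - 216*x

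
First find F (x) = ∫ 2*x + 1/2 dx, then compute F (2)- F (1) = 7/2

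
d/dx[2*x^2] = 4*x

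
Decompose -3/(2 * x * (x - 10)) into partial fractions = -3/(20*(x - 10)) + 3/(20*x)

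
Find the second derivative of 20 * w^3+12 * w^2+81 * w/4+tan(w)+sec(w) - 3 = 120*w + 2*tan(w)^3 + 2*tan(w)^2*sec(w) + 2*tan(w) + sec(w) + 24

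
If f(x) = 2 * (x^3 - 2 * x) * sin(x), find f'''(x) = -2*x^3*cos(x) - 18*x^2*sin(x) + 40*x*cos(x) + 24*sin(x)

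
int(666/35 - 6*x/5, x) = -3*x^2/5 + 666*x/35 + C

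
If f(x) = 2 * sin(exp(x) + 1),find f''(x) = 2*(-exp(x)*sin(exp(x) + 1) + cos(exp(x) + 1))*exp(x)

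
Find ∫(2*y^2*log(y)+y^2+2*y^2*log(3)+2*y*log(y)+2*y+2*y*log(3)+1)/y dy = (y + 1)^2*log(3*y) + C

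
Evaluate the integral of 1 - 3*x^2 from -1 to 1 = 0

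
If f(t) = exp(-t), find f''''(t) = exp(-t)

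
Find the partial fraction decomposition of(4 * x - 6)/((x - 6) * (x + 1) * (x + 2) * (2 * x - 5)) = -32/(441*(2*x - 5)) + 7/(36*(x + 2)) - 10/(49*(x + 1)) + 9/(196*(x - 6))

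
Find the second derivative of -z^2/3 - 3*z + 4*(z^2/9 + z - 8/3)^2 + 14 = 16*z^2/27 + 16*z/3 + 70/27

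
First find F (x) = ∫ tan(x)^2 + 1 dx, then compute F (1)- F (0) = tan(1)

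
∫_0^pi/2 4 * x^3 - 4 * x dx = -1 + (-1 + pi/2)^2*(1 + pi/2)^2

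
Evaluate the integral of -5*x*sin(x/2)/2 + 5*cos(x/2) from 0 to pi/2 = 5*sqrt(2)*pi/4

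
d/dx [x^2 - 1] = 2*x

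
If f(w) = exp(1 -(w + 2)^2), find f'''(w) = (-8*w^3 - 48*w^2 - 84*w - 40)*exp(-w^2 - 4*w - 3)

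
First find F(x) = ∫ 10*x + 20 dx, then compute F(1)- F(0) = 25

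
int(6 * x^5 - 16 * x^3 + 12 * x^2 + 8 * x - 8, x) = x^6 - 4*x^4 + 4*x^3 + 4*x^2 - 8*x + C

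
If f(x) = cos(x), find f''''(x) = cos(x)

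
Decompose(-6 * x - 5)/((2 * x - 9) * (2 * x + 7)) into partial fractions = -1/(2*x + 7) - 2/(2*x - 9)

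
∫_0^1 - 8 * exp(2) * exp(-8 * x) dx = -exp(2) + exp(-6)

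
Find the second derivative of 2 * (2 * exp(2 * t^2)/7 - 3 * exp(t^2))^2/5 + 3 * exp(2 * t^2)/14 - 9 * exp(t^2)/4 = 512*t^2*exp(4*t^2)/245 - 864*t^2*exp(3*t^2)/35 + 2136*t^2*exp(2*t^2)/35 - 9*t^2*exp(t^2) + 64*exp(4*t^2)/245 - 144*exp(3*t^2)/35 + 534*exp(2*t^2)/35 - 9*exp(t^2)/2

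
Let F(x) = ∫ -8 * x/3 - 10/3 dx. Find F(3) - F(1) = -52/3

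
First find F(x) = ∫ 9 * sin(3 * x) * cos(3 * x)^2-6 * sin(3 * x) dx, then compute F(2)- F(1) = cos(3)^3 - cos(6)^3 + 2*cos(6) - 2*cos(3)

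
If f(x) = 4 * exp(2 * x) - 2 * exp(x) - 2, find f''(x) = 16*exp(2*x) - 2*exp(x)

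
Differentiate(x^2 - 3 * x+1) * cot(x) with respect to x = -x^2/sin(x)^2 + 2*x/tan(x) + 3*x/sin(x)^2 - 3/tan(x) - 1/sin(x)^2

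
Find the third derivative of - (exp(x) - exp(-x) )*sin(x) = 2*sqrt(2)*(-exp(2*x)*cos(x + pi/4) + sin(x + pi/4))*exp(-x)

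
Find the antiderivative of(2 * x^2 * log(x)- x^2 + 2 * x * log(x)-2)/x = (log(x) - 1)*(x^2 + 2*x - 2) + C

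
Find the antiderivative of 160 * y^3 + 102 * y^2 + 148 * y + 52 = 40*y^4 + 34*y^3 + 74*y^2 + 52*y + C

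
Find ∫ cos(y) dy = sin(y) + C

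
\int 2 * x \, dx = x^2 + C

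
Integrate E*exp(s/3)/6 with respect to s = exp(s/3 + 1)/2 + C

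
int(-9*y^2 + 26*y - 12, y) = -3*y^3 + 13*y^2 - 12*y + C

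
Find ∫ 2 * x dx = x^2 + C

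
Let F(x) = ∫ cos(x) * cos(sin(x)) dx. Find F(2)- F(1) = -sin(sin(1)) + sin(sin(2))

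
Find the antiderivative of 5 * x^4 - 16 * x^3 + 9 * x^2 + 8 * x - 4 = x^5 - 4*x^4 + 3*x^3 + 4*x^2 - 4*x + C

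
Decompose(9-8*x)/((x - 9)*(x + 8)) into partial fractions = -73/(17*(x + 8)) - 63/(17*(x - 9))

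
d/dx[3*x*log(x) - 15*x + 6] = 3*log(x) - 12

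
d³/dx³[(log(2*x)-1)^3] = (6*log(x)^2 - 30*log(x) + 12*log(2)*log(x) - 30*log(2) + 6*log(2)^2 + 30)/x^3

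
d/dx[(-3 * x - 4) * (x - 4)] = 8 - 6*x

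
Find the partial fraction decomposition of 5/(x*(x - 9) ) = 5/(9*(x - 9)) - 5/(9*x)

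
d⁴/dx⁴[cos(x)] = cos(x)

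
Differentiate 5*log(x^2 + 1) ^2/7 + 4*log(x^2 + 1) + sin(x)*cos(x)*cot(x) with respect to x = (-7*x^2*sin(2*x) + 20*x*log(x^2 + 1) + 56*x - 7*sin(2*x))/(7*x^2 + 7)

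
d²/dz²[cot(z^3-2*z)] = 2*(9*z^4*cos(z*(z^2 - 2))/sin(z*(z^2 - 2)) - 12*z^2*cos(z*(z^2 - 2))/sin(z*(z^2 - 2)) - 3*z + 4*cos(z*(z^2 - 2))/sin(z*(z^2 - 2)))/sin(z*(z^2 - 2))^2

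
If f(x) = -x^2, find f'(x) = -2*x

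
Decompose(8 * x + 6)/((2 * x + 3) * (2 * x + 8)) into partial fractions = -6/(5*(2*x + 3)) + 13/(5*(x + 4))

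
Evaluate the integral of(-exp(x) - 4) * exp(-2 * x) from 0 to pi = -3 + 2*exp(-2*pi) + exp(-pi)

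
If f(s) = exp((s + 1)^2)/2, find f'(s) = s*exp(s^2 + 2*s + 1) + exp(s^2 + 2*s + 1)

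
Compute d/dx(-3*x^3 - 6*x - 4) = -9*x^2 - 6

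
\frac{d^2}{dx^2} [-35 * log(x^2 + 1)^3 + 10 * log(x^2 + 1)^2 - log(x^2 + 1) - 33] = (210*x^2*log(x^2 + 1)^2 - 880*x^2*log(x^2 + 1) + 82*x^2 - 210*log(x^2 + 1)^2 + 40*log(x^2 + 1) - 2)/(x^4 + 2*x^2 + 1)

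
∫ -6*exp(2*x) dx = -3*exp(2*x) + C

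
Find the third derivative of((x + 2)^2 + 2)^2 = 24*x + 48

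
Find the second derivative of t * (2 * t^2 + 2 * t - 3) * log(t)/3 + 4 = (12*t^2*log(t) + 10*t^2 + 4*t*log(t) + 6*t - 3)/(3*t)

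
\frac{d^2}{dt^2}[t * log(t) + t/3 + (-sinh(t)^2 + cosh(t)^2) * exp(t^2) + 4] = (4*t^3*exp(t^2) + 2*t*exp(t^2) + 1)/t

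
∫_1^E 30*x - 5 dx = -10 + 5*E*(-1 + 3*E)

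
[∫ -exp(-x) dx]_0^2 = -1 + exp(-2)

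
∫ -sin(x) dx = cos(x) + C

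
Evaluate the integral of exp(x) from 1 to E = -E + exp(E)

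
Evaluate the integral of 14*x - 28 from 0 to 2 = -28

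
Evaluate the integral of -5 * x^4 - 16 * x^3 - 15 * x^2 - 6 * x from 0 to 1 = -13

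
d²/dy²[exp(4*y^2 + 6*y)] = 64*y^2*exp(4*y^2 + 6*y) + 96*y*exp(4*y^2 + 6*y) + 44*exp(4*y^2 + 6*y)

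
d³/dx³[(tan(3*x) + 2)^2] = 648*tan(3*x)^5 + 648*tan(3*x)^4 + 1080*tan(3*x)^3 + 864*tan(3*x)^2 + 432*tan(3*x) + 216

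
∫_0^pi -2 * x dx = -pi^2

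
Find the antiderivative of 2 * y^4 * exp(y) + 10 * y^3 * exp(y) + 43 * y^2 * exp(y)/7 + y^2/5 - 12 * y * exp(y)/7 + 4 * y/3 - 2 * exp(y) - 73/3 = y*(14*y^3 + 14*y^2 + y - 14)*exp(y)/7 + (y - 15)*(y^2 + 25*y + 10)/15 + C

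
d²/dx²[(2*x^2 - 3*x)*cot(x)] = 4*x^2*cos(x)/sin(x)^3 - 8*x/sin(x)^2 - 6*x*cos(x)/sin(x)^3 + 4/tan(x) + 6/sin(x)^2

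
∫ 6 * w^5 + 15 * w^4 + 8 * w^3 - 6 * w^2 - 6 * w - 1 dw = w^6 + 3*w^5 + 2*w^4 - 2*w^3 - 3*w^2 - w + C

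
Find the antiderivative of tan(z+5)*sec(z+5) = sec(z + 5) + C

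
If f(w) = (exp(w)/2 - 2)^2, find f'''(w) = 2*exp(2*w) - 2*exp(w)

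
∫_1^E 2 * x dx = -1 + exp(2)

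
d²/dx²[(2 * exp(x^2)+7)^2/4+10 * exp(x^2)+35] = 16*x^2*exp(2*x^2) + 68*x^2*exp(x^2) + 4*exp(2*x^2) + 34*exp(x^2)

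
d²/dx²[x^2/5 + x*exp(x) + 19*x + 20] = x*exp(x) + 2*exp(x) + 2/5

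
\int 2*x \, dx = x^2 + C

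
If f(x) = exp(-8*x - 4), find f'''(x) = -512*exp(-8*x - 4)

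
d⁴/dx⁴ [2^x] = 2^x*log(2)^4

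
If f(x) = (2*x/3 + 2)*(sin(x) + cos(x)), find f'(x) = 2*sqrt(2)*x*cos(x + pi/4)/3 - 4*sin(x)/3 + 8*cos(x)/3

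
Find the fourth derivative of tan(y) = 24*tan(y)^5 + 40*tan(y)^3 + 16*tan(y)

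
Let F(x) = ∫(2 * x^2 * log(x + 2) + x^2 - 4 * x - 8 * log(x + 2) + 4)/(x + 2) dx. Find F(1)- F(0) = -4*log(2) + log(3)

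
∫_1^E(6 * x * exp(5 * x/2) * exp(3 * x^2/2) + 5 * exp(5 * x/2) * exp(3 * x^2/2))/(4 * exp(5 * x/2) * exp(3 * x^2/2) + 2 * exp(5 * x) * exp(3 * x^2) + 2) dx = -exp(4)/(1 + exp(4)) + exp(E*(5 + 3*E)/2)/(1 + exp(E*(5 + 3*E)/2))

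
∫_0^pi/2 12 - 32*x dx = -(-1 + 2*pi)^2 + 1 + 2*pi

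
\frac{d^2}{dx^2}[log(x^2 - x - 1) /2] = (-2*x^2 + 2*x - 3)/(2*x^4 - 4*x^3 - 2*x^2 + 4*x + 2)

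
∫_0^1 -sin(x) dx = -1 + cos(1)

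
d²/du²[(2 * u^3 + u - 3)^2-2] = 120*u^4 + 48*u^2 - 72*u + 2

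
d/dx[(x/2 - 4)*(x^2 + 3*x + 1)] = 3*x^2/2 - 5*x - 23/2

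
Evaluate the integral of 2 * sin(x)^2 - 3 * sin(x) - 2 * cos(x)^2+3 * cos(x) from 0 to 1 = -3 - sin(2) + 3*sqrt(2)*sin(pi/4 + 1)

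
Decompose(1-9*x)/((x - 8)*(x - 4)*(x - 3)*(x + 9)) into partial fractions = -41/(1326*(x + 9)) - 13/(30*(x - 3)) + 35/(52*(x - 4)) - 71/(340*(x - 8))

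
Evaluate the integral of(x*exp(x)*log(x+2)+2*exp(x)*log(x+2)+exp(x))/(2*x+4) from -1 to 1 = E*log(3)/2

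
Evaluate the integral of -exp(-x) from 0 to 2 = -1 + exp(-2)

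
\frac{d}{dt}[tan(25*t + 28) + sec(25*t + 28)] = 25*tan(25*t + 28)^2 + 25*tan(25*t + 28)*sec(25*t + 28) + 25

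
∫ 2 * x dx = x^2 + C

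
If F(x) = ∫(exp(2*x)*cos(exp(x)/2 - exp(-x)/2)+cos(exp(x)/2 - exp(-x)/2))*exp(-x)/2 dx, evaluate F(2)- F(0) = -sin((-exp(2) + exp(-2))/2)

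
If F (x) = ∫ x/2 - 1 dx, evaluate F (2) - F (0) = -1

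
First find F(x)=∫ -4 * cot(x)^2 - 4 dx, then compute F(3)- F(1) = 4*cot(3) - 4*cot(1)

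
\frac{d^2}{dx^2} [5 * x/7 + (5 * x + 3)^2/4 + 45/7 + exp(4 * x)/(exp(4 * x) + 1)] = (25*exp(12*x) + 43*exp(8*x) + 107*exp(4*x) + 25)/(2*exp(12*x) + 6*exp(8*x) + 6*exp(4*x) + 2)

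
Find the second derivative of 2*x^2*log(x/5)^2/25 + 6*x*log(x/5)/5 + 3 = (4*x*log(x)^2 - 8*x*log(5)*log(x) + 12*x*log(x) - 12*x*log(5) + 4*x + 4*x*log(5)^2 + 30)/(25*x)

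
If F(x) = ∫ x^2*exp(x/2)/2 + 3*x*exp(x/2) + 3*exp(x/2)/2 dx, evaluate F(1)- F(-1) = 2*exp(-1/2) + 2*exp(1/2)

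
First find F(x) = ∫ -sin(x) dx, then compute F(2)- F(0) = -1 + cos(2)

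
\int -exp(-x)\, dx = exp(-x) + C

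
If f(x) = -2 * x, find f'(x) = -2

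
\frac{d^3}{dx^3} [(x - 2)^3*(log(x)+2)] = (6*x^3*log(x) + 23*x^3 - 12*x^2 - 12*x - 16)/x^3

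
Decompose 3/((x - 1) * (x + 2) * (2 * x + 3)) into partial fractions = -12/(5*(2*x + 3)) + 1/(x + 2) + 1/(5*(x - 1))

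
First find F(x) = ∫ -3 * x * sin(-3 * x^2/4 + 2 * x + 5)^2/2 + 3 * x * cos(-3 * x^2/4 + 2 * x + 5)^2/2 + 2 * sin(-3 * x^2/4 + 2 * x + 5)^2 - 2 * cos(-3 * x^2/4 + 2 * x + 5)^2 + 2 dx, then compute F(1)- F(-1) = sin(9/2)/2 - sin(25/2)/2 + 4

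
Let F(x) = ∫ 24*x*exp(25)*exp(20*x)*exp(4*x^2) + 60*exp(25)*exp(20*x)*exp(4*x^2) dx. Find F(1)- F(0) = -3*exp(25) + 3*exp(49)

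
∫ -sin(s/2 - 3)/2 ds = cos(s/2 - 3) + C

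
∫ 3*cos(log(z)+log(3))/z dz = 3*sin(log(3*z)) + C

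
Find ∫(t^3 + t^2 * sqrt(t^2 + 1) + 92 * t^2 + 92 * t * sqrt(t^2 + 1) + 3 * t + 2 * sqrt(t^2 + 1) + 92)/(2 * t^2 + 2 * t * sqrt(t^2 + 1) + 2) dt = t^2/4 + 46*t + log(t + sqrt(t^2 + 1)) + C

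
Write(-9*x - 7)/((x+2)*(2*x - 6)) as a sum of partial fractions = -11/(10*(x + 2)) - 17/(5*(x - 3))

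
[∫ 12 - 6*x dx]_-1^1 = 24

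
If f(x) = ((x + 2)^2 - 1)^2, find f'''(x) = 24*x + 48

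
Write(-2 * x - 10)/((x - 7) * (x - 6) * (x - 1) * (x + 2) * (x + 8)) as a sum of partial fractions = 1/(1890*(x + 8)) + 1/(216*(x + 2)) - 2/(135*(x - 1)) + 11/(280*(x - 6)) - 4/(135*(x - 7))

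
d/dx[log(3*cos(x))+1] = -tan(x)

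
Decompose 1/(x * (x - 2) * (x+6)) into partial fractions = 1/(48*(x + 6)) + 1/(16*(x - 2)) - 1/(12*x)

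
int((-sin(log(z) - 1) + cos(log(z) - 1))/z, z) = sqrt(2)*cos(-log(z) + pi/4 + 1) + C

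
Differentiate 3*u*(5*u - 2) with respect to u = 30*u - 6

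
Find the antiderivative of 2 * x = x^2 + C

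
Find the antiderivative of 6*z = 3*z^2 + C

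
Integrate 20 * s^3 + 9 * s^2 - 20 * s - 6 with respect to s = 5*s^4 + 3*s^3 - 10*s^2 - 6*s + C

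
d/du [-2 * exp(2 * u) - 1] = -4*exp(2*u)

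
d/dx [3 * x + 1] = 3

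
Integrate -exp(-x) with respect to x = exp(-x) + C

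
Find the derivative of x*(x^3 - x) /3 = 4*x^3/3 - 2*x/3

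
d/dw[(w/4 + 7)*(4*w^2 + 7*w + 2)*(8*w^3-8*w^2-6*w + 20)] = 48*w^5 + 1150*w^4 + 608*w^3 - 2655*w^2/2 + 372*w + 906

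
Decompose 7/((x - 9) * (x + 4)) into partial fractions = -7/(13*(x + 4)) + 7/(13*(x - 9))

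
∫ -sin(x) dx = cos(x) + C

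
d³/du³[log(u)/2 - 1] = u^(-3)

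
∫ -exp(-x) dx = exp(-x) + C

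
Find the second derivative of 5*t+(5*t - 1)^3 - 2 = 750*t - 150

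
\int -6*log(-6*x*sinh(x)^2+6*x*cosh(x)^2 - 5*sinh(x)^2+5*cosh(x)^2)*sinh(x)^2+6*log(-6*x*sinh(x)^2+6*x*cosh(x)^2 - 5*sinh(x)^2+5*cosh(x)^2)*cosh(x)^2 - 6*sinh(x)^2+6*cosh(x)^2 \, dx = (6*x + 5)*log(6*x + 5) + C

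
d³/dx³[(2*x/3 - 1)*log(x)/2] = (-x - 3)/(3*x^3)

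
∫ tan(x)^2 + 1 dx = tan(x) + C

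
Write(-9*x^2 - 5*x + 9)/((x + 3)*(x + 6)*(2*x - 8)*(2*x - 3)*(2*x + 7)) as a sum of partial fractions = 67/(150*(2*x + 7)) + 1/(90*(2*x - 3)) - 19/(300*(x + 6)) - 19/(126*(x + 3)) - 31/(2100*(x - 4))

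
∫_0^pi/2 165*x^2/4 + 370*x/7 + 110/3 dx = 55*pi^3/32 + 55*pi/3 + 185*pi^2/28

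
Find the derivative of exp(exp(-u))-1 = -exp(-u + exp(-u))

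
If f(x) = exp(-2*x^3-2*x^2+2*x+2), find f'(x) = (-6*x^2 - 4*x + 2)*exp(-2*x^3 - 2*x^2 + 2*x + 2)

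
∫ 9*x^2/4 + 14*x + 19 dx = 3*x^3/4 + 7*x^2 + 19*x + C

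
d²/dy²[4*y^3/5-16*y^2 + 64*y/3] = 24*y/5 - 32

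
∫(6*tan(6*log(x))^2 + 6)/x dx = tan(6*log(x)) + C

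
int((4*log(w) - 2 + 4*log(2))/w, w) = 2*(log(2*w) - 1)*log(2*w) + C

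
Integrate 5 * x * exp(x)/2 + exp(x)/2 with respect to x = (5*x - 4)*exp(x)/2 + C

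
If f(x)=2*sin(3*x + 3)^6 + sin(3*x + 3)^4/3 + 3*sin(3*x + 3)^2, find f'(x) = 36*sin(3*x + 3)^5*cos(3*x + 3) + 4*sin(3*x + 3)^3*cos(3*x + 3) + 9*sin(6*x + 6)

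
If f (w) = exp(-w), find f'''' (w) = exp(-w)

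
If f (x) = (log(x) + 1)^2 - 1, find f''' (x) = (4*log(x) - 2)/x^3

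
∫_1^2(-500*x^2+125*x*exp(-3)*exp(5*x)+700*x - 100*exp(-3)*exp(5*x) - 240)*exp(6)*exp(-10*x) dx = -8*exp(-4) - 35*exp(-7) + 98*exp(-14) + 10*exp(-2)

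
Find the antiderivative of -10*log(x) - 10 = -10*x*log(x) + C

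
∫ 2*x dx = x^2 + C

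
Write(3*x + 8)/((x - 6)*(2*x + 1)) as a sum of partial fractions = -1/(2*x + 1) + 2/(x - 6)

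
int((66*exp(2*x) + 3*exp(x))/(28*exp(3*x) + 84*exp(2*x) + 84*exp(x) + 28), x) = 3*(135*exp(2*x) + 226*exp(x) + 112)/(56*(exp(2*x) + 2*exp(x) + 1)) + C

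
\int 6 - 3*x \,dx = -3*x^2/2 + 6*x + C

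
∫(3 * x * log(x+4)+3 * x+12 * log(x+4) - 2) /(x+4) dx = (3*x - 2)*log(x + 4) + C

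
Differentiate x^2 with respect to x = 2*x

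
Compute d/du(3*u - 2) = 3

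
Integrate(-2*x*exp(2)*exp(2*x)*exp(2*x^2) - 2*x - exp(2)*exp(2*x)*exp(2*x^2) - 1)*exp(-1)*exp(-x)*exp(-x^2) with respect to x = -2*sinh(x^2 + x + 1) + C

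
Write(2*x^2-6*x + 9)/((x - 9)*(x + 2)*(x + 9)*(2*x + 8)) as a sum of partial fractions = -5/(28*(x + 9)) + 1/(4*(x + 4)) - 29/(308*(x + 2)) + 1/(44*(x - 9))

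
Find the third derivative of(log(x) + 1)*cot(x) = (-6*x^3*log(x)*cot(x)^4 - 8*x^3*log(x)*cot(x)^2 - 2*x^3*log(x) - 6*x^3*cot(x)^4 - 8*x^3*cot(x)^2 - 2*x^3 + 6*x^2*cot(x)^3 + 6*x^2*cot(x) + 3*x*cot(x)^2 + 3*x + 2*cot(x))/x^3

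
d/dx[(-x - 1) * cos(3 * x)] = 3*x*sin(3*x) + 3*sin(3*x) - cos(3*x)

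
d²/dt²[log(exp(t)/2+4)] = 8*exp(t)/(exp(2*t) + 16*exp(t) + 64)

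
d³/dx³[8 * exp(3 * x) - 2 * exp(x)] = 216*exp(3*x) - 2*exp(x)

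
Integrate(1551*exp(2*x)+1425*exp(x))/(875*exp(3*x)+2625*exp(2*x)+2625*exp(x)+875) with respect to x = 3*(2996*exp(2*x) + 5475*exp(x) + 2500)/(875*(exp(2*x) + 2*exp(x) + 1)) + C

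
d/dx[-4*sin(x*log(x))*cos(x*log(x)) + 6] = -4*(log(x) + 1)*cos(2*x*log(x))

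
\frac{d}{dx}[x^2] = 2*x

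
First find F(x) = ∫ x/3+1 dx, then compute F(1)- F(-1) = 2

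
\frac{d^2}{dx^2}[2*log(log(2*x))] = (-2*log(x) - 2 - 2*log(2))/(x^2*log(x)^2 + 2*x^2*log(2)*log(x) + x^2*log(2)^2)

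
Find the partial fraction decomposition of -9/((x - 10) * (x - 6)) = 9/(4*(x - 6)) - 9/(4*(x - 10))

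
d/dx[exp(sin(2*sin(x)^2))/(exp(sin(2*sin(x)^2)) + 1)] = 4*exp(sin(2*sin(x)^2))*sin(x)*cos(x)*cos(2*sin(x)^2)/(exp(2*sin(2*sin(x)^2)) + 2*exp(sin(2*sin(x)^2)) + 1)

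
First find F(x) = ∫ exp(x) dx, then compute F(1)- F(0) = -1 + E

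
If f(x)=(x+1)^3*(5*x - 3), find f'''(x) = 120*x + 72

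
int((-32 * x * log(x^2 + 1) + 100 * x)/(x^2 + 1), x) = 2*(25 - 4*log(x^2 + 1))*log(x^2 + 1) + C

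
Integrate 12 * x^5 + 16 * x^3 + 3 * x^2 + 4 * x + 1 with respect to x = 2*x^6 + 4*x^4 + x^3 + 2*x^2 + x + C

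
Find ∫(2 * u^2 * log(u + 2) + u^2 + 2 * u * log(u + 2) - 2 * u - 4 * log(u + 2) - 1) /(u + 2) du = ((u - 1)^2 - 2)*log(u + 2) + C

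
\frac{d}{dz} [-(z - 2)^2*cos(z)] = z^2*sin(z) - 4*z*sin(z) - 2*z*cos(z) + 4*sin(z) + 4*cos(z)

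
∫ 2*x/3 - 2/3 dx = x^2/3 - 2*x/3 + C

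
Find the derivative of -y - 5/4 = -1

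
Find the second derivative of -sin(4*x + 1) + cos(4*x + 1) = 16*sin(4*x + 1) - 16*cos(4*x + 1)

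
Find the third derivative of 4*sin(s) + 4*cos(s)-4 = 4*sin(s) - 4*cos(s)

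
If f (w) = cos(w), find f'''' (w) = cos(w)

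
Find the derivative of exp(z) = exp(z)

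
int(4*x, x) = 2*x^2 + C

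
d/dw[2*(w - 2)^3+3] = 6*w^2 - 24*w + 24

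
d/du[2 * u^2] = 4*u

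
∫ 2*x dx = x^2 + C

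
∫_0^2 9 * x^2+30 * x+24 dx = 132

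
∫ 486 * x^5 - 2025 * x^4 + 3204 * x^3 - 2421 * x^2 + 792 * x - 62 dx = 81*x^6 - 405*x^5 + 801*x^4 - 807*x^3 + 396*x^2 - 62*x + C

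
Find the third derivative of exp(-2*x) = -8*exp(-2*x)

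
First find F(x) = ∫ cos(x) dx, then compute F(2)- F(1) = -sin(1) + sin(2)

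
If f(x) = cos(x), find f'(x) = -sin(x)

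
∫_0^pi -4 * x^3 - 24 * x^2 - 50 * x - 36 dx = -(2 + pi)^4 - (2 + pi)^2 + 20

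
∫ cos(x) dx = sin(x) + C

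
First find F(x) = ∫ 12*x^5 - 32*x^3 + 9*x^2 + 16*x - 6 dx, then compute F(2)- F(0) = 44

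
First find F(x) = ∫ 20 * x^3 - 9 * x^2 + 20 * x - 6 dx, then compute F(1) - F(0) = 6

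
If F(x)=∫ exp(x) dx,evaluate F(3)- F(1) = -E + exp(3)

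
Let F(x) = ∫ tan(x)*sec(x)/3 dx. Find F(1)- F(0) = -1/3 + sec(1)/3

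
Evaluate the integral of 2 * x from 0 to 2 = 4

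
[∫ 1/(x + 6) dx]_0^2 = -log(3) + 2*log(2)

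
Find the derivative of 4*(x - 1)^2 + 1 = 8*x - 8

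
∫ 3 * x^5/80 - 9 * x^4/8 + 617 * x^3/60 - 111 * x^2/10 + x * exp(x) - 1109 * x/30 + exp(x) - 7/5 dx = x*(3*x^5 - 108*x^4 + 1234*x^3 - 1776*x^2 - 8872*x + 480*exp(x) - 672)/480 + C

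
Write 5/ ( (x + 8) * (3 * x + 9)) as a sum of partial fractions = -1/(3*(x + 8)) + 1/(3*(x + 3))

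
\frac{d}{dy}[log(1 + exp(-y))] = -1/(exp(y) + 1)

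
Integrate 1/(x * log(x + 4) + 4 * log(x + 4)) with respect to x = log(log(x + 4)) + C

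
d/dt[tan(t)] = cos(t)^(-2)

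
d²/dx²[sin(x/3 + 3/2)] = -sin(x/3 + 3/2)/9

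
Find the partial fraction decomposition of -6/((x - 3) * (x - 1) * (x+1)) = -3/(4*(x + 1)) + 3/(2*(x - 1)) - 3/(4*(x - 3))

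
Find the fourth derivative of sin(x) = sin(x)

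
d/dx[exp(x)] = exp(x)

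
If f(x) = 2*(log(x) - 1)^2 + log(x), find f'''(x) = (8*log(x) - 18)/x^3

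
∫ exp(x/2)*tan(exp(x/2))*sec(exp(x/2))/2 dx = sec(exp(x/2)) + C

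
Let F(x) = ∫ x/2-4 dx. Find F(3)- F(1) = -6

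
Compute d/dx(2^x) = 2^x*log(2)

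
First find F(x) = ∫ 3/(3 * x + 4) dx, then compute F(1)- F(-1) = -log(3) + log(21)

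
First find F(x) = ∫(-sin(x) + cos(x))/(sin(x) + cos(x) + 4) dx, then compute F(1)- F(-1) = -log(-sin(1) + cos(1) + 4) + log(cos(1) + sin(1) + 4)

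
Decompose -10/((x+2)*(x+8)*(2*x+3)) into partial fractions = -40/(13*(2*x + 3)) - 5/(39*(x + 8)) + 5/(3*(x + 2))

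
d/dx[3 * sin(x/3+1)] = cos(x/3 + 1)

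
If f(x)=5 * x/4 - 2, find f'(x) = 5/4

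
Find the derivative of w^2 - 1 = 2*w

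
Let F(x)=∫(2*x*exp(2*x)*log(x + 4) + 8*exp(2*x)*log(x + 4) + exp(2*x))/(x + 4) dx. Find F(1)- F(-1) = -exp(-2)*log(3) + exp(2)*log(5)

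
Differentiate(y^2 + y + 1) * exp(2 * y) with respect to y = 2*y^2*exp(2*y) + 4*y*exp(2*y) + 3*exp(2*y)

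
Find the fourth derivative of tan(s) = 24*tan(s)^5 + 40*tan(s)^3 + 16*tan(s)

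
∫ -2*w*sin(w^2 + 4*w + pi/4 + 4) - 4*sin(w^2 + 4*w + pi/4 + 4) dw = cos((w + 2)^2 + pi/4) + C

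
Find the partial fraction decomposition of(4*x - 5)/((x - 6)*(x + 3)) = 17/(9*(x + 3)) + 19/(9*(x - 6))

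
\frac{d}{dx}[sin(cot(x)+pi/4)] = -cos(pi/4 + 1/tan(x))/sin(x)^2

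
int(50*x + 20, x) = 25*x^2 + 20*x + C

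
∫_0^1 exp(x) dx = -1 + E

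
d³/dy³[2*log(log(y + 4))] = (4*log(y + 4)^2 + 6*log(y + 4) + 4)/(y^3*log(y + 4)^3 + 12*y^2*log(y + 4)^3 + 48*y*log(y + 4)^3 + 64*log(y + 4)^3)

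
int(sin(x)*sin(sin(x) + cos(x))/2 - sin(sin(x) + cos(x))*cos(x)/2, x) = cos(sqrt(2)*sin(x + pi/4))/2 + C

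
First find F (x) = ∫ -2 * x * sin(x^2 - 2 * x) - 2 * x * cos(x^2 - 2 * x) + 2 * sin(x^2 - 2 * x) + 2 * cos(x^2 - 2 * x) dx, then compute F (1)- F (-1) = sin(3) + cos(1) + sin(1) - cos(3)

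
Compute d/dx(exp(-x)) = -exp(-x)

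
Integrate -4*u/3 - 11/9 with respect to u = -2*u^2/3 - 11*u/9 + C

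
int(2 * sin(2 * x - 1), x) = -cos(2*x - 1) + C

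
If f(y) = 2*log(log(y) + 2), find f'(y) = 2/(y*log(y) + 2*y)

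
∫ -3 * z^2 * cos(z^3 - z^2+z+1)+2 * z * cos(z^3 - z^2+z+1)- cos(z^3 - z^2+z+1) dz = -sin(z^3 - z^2 + z + 1) + C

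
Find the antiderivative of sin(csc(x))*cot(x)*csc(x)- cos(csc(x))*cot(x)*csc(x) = sqrt(2)*sin(pi/4 + 1/sin(x)) + C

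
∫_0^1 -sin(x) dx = -1 + cos(1)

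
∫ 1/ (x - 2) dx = log(x - 2) + C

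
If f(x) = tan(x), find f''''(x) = 24*tan(x)^5 + 40*tan(x)^3 + 16*tan(x)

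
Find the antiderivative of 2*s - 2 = s^2 - 2*s + C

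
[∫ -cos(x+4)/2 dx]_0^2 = sin(4)/2 - sin(6)/2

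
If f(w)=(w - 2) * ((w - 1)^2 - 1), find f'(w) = 3*w^2 - 8*w + 4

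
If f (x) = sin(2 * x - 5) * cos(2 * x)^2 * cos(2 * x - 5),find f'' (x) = 8*sin(2*x)^2*sin(2*x - 5)*cos(2*x - 5) + 16*sin(2*x)*sin(2*x - 5)^2*cos(2*x) - 16*sin(2*x)*cos(2*x)*cos(2*x - 5)^2 - 24*sin(2*x - 5)*cos(2*x)^2*cos(2*x - 5)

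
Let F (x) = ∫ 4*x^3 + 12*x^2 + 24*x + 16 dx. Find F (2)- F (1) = 95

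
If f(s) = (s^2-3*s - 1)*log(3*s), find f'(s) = (2*s^2*log(s) + s^2 + 2*s^2*log(3) - 3*s*log(s) - 3*s*log(3) - 3*s - 1)/s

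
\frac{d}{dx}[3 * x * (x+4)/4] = 3*x/2 + 3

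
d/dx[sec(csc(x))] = -tan(csc(x))*cot(x)*csc(x)*sec(csc(x))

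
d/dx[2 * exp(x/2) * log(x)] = (x*exp(x/2)*log(x) + 2*exp(x/2))/x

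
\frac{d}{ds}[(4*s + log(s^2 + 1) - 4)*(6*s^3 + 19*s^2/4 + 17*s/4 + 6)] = (384*s^5 + 72*s^4*log(s^2 + 1) - 12*s^4 + 38*s^3*log(s^2 + 1) + 406*s^3 + 89*s^2*log(s^2 + 1) + 2*s^2 + 38*s*log(s^2 + 1) + 32*s + 17*log(s^2 + 1) + 28)/(4*s^2 + 4)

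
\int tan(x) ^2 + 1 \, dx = tan(x) + C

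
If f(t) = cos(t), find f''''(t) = cos(t)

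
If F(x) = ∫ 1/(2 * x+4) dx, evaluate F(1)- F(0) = -log(2)/2 + log(3)/2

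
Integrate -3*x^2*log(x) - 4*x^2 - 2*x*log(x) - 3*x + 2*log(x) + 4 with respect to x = -x*(log(x) + 1)*(x^2 + x - 2) + C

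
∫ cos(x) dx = sin(x) + C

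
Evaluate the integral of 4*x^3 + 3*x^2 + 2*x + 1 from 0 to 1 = 4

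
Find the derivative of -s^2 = -2*s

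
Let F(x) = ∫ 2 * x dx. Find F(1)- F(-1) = 0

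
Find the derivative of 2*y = 2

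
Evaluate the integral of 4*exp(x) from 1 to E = -4*E + 4*exp(E)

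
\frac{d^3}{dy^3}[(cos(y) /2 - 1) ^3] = 3*(-9*sin(y)^2/8 - 2*cos(y) + 11/8)*sin(y)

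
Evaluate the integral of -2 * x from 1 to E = 1 - exp(2)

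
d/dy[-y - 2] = -1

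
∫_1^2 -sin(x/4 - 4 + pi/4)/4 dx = sin(pi/4 + 7/2) - sin(pi/4 + 15/4)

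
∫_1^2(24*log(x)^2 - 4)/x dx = -4*log(2) + 8*log(2)^3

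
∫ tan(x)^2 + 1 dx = tan(x) + C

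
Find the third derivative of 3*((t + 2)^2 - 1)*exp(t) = 3*t^2*exp(t) + 30*t*exp(t) + 63*exp(t)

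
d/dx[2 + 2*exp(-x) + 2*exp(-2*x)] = (-2*exp(x) - 4)*exp(-2*x)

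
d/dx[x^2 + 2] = 2*x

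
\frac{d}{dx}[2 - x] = -1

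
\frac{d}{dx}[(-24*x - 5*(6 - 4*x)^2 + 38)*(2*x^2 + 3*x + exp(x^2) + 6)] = -160*x^3*exp(x^2) - 640*x^3 + 432*x^2*exp(x^2) + 576*x^2 - 444*x*exp(x^2) - 232*x + 216*exp(x^2) + 870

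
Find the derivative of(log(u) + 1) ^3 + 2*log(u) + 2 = (3*log(u)^2 + 6*log(u) + 5)/u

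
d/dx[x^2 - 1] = 2*x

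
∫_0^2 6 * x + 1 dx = 14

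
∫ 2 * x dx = x^2 + C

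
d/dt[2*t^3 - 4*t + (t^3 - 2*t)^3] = 9*t^8 - 42*t^6 + 60*t^4 - 18*t^2 - 4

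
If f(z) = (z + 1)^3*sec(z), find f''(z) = (-z^3 + 2*z^3/cos(z)^2 + 6*z^2*sin(z)/cos(z) - 3*z^2 + 6*z^2/cos(z)^2 + 12*z*sin(z)/cos(z) + 3*z + 6*z/cos(z)^2 + 6*sin(z)/cos(z) + 5 + 2/cos(z)^2)/cos(z)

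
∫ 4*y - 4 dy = 2*y^2 - 4*y + C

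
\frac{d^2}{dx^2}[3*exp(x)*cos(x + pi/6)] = -6*exp(x)*sin(x + pi/6)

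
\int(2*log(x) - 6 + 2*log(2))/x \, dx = (log(2*x) - 3)^2 + C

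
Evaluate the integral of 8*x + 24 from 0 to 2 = 64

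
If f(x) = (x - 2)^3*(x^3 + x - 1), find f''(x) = 30*x^4 - 120*x^3 + 156*x^2 - 90*x + 36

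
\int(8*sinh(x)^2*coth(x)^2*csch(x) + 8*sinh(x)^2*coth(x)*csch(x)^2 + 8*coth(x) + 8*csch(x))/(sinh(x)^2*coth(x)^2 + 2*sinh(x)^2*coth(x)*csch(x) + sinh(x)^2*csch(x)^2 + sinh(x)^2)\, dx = -4*log((2*cosh(x) + cosh(2*x) + 1)/sinh(x)^2) + C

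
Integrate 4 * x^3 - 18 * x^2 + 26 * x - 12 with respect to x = x^4 - 6*x^3 + 13*x^2 - 12*x + C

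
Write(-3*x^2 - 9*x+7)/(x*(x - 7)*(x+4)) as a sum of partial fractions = -5/(44*(x + 4)) - 29/(11*(x - 7)) - 1/(4*x)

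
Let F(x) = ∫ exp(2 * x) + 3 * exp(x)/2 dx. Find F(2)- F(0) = -2 + 3*exp(2)/2 + exp(4)/2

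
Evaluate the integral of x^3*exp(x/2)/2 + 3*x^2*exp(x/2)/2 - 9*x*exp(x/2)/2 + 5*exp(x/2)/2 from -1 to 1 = 8*exp(-1/2)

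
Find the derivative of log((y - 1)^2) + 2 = 2/(y - 1)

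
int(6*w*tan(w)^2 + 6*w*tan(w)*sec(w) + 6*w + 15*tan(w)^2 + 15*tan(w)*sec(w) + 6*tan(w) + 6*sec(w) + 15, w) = (6*w + 15)*(tan(w) + sec(w)) + C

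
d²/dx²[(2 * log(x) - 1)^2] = (12 - 8*log(x))/x^2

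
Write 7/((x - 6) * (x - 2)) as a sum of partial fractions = -7/(4*(x - 2)) + 7/(4*(x - 6))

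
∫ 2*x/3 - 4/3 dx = x^2/3 - 4*x/3 + C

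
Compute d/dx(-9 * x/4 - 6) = -9/4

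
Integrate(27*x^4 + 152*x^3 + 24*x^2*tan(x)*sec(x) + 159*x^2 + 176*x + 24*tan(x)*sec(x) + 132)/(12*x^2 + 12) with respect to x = 3*x^3/4 + 19*x^2/3 + 11*x + log(x^2 + 1) + 2/cos(x) + C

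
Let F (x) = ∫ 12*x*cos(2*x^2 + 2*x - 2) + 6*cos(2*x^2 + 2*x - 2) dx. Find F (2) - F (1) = -3*sin(2) + 3*sin(10)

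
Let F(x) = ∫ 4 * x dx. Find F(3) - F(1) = 16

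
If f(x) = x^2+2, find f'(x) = 2*x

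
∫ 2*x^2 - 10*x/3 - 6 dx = 2*x^3/3 - 5*x^2/3 - 6*x + C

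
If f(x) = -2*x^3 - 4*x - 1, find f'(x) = -6*x^2 - 4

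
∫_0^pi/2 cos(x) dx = 1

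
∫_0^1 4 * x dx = 2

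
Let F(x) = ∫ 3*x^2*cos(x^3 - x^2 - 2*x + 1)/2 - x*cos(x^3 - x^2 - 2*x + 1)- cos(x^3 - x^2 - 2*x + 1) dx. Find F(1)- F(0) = -sin(1)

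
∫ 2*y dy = y^2 + C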